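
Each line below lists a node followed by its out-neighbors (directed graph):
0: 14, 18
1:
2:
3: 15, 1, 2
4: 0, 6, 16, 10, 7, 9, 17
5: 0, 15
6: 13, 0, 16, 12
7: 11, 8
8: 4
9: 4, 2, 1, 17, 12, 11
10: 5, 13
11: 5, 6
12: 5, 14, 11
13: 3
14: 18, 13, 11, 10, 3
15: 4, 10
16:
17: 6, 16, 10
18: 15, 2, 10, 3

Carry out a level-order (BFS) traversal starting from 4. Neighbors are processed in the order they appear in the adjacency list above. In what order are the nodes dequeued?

4 → 0 → 6 → 16 → 10 → 7 → 9 → 17 → 14 → 18 → 13 → 12 → 5 → 11 → 8 → 2 → 1 → 3 → 15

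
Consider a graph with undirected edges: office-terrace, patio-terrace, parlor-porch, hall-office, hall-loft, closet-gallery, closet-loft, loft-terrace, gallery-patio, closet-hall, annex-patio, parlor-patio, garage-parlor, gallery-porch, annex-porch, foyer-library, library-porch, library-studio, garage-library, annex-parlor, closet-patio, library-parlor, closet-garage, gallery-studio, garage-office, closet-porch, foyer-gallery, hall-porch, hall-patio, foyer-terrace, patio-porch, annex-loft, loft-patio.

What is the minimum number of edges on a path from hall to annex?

Level 0: hall
Level 1: closet, loft, office, patio, porch
Level 2: annex, gallery, garage, library, parlor, terrace
Level 3: foyer, studio
annex first appears at level 2.

2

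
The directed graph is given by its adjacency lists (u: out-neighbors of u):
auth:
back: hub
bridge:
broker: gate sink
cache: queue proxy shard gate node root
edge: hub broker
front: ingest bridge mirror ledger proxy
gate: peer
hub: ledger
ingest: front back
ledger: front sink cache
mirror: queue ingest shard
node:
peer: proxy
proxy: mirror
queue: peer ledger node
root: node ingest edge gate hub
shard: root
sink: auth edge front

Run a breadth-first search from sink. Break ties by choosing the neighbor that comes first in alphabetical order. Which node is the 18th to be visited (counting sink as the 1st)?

Visit sink; enqueue auth, edge, front → queue [auth, edge, front]
Visit auth → queue [edge, front]
Visit edge; enqueue broker, hub → queue [front, broker, hub]
Visit front; enqueue bridge, ingest, ledger, mirror, proxy → queue [broker, hub, bridge, ingest, ledger, mirror, proxy]
Visit broker; enqueue gate → queue [hub, bridge, ingest, ledger, mirror, proxy, gate]
Visit hub → queue [bridge, ingest, ledger, mirror, proxy, gate]
Visit bridge → queue [ingest, ledger, mirror, proxy, gate]
Visit ingest; enqueue back → queue [ledger, mirror, proxy, gate, back]
Visit ledger; enqueue cache → queue [mirror, proxy, gate, back, cache]
Visit mirror; enqueue queue, shard → queue [proxy, gate, back, cache, queue, shard]
Visit proxy → queue [gate, back, cache, queue, shard]
Visit gate; enqueue peer → queue [back, cache, queue, shard, peer]
Visit back → queue [cache, queue, shard, peer]
Visit cache; enqueue node, root → queue [queue, shard, peer, node, root]
Visit queue → queue [shard, peer, node, root]
Visit shard → queue [peer, node, root]
Visit peer → queue [node, root]
Visit node → queue [root]
Visit root → queue []

Visit order: sink, auth, edge, front, broker, hub, bridge, ingest, ledger, mirror, proxy, gate, back, cache, queue, shard, peer, node, root

node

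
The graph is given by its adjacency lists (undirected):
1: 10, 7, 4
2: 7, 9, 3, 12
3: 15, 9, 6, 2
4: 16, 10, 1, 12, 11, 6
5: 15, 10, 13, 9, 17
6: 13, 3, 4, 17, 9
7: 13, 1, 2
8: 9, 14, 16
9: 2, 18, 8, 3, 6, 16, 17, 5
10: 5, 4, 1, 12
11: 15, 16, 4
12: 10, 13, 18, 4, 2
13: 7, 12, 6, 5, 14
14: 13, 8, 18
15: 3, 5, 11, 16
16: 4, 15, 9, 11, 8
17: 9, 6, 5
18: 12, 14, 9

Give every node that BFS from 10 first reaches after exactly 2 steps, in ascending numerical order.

Level 0: 10
Level 1: 1, 4, 5, 12
Level 2: 2, 6, 7, 9, 11, 13, 15, 16, 17, 18
Level 3: 3, 8, 14

2, 6, 7, 9, 11, 13, 15, 16, 17, 18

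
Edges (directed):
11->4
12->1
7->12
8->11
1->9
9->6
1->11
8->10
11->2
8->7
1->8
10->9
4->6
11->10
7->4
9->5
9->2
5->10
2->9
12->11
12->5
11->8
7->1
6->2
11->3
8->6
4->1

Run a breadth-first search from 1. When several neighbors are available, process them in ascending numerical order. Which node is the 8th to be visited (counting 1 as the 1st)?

2

Visit 1; enqueue 8, 9, 11 → queue [8, 9, 11]
Visit 8; enqueue 6, 7, 10 → queue [9, 11, 6, 7, 10]
Visit 9; enqueue 2, 5 → queue [11, 6, 7, 10, 2, 5]
Visit 11; enqueue 3, 4 → queue [6, 7, 10, 2, 5, 3, 4]
Visit 6 → queue [7, 10, 2, 5, 3, 4]
Visit 7; enqueue 12 → queue [10, 2, 5, 3, 4, 12]
Visit 10 → queue [2, 5, 3, 4, 12]
Visit 2 → queue [5, 3, 4, 12]
Visit 5 → queue [3, 4, 12]
Visit 3 → queue [4, 12]
Visit 4 → queue [12]
Visit 12 → queue []

Visit order: 1, 8, 9, 11, 6, 7, 10, 2, 5, 3, 4, 12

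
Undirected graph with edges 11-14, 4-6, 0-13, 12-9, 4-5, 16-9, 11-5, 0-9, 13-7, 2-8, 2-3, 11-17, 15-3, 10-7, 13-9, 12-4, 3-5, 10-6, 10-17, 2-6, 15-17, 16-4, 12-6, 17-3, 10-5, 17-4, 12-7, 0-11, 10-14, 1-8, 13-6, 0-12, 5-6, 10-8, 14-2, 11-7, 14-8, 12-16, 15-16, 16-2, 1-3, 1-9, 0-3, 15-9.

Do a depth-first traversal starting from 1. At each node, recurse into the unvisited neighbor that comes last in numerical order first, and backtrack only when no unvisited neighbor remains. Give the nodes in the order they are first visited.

1 -> 9 -> 16 -> 15 -> 17 -> 11 -> 14 -> 10 -> 8 -> 2 -> 6 -> 13 -> 7 -> 12 -> 4 -> 5 -> 3 -> 0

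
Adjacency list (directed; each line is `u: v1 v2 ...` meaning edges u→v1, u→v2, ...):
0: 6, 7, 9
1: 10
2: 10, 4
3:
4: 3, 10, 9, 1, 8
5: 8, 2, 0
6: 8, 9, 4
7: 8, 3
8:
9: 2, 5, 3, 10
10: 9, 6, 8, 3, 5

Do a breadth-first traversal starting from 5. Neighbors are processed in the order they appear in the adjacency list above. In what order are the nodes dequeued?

5 -> 8 -> 2 -> 0 -> 10 -> 4 -> 6 -> 7 -> 9 -> 3 -> 1

Visit 5; enqueue 8, 2, 0 → queue [8, 2, 0]
Visit 8 → queue [2, 0]
Visit 2; enqueue 10, 4 → queue [0, 10, 4]
Visit 0; enqueue 6, 7, 9 → queue [10, 4, 6, 7, 9]
Visit 10; enqueue 3 → queue [4, 6, 7, 9, 3]
Visit 4; enqueue 1 → queue [6, 7, 9, 3, 1]
Visit 6 → queue [7, 9, 3, 1]
Visit 7 → queue [9, 3, 1]
Visit 9 → queue [3, 1]
Visit 3 → queue [1]
Visit 1 → queue []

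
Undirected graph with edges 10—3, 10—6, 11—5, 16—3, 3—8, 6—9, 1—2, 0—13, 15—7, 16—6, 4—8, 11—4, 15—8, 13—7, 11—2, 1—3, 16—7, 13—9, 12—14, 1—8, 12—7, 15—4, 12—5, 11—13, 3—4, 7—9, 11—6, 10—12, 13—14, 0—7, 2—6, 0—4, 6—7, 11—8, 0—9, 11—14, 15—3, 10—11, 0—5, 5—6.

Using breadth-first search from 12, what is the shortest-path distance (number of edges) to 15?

2

Level 0: 12
Level 1: 5, 7, 10, 14
Level 2: 0, 3, 6, 9, 11, 13, 15, 16
Level 3: 1, 2, 4, 8
15 first appears at level 2.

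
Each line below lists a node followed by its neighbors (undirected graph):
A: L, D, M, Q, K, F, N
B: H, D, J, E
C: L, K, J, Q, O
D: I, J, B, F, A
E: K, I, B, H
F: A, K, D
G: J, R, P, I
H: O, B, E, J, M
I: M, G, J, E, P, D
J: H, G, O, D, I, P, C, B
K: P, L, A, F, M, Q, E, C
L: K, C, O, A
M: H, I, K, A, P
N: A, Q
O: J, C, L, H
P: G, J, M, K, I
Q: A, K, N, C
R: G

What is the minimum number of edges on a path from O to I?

2

Level 0: O
Level 1: C, H, J, L
Level 2: A, B, D, E, G, I, K, M, P, Q
Level 3: F, N, R
I first appears at level 2.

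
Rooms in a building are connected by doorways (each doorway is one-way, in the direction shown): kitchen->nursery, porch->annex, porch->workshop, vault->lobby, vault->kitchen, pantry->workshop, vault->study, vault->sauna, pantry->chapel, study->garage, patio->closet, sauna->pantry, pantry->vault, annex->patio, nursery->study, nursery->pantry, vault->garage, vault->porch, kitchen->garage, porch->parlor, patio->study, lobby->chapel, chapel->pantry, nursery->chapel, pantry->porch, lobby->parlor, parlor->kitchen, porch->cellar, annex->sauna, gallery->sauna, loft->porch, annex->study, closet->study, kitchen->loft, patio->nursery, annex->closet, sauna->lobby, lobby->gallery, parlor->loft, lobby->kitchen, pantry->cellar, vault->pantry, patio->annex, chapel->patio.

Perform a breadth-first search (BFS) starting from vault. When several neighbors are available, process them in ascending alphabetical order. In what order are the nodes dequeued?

vault garage kitchen lobby pantry porch sauna study loft nursery chapel gallery parlor cellar workshop annex patio closet

Visit vault; enqueue garage, kitchen, lobby, pantry, porch, sauna, study → queue [garage, kitchen, lobby, pantry, porch, sauna, study]
Visit garage → queue [kitchen, lobby, pantry, porch, sauna, study]
Visit kitchen; enqueue loft, nursery → queue [lobby, pantry, porch, sauna, study, loft, nursery]
Visit lobby; enqueue chapel, gallery, parlor → queue [pantry, porch, sauna, study, loft, nursery, chapel, gallery, parlor]
Visit pantry; enqueue cellar, workshop → queue [porch, sauna, study, loft, nursery, chapel, gallery, parlor, cellar, workshop]
Visit porch; enqueue annex → queue [sauna, study, loft, nursery, chapel, gallery, parlor, cellar, workshop, annex]
Visit sauna → queue [study, loft, nursery, chapel, gallery, parlor, cellar, workshop, annex]
Visit study → queue [loft, nursery, chapel, gallery, parlor, cellar, workshop, annex]
Visit loft → queue [nursery, chapel, gallery, parlor, cellar, workshop, annex]
Visit nursery → queue [chapel, gallery, parlor, cellar, workshop, annex]
Visit chapel; enqueue patio → queue [gallery, parlor, cellar, workshop, annex, patio]
Visit gallery → queue [parlor, cellar, workshop, annex, patio]
Visit parlor → queue [cellar, workshop, annex, patio]
Visit cellar → queue [workshop, annex, patio]
Visit workshop → queue [annex, patio]
Visit annex; enqueue closet → queue [patio, closet]
Visit patio → queue [closet]
Visit closet → queue []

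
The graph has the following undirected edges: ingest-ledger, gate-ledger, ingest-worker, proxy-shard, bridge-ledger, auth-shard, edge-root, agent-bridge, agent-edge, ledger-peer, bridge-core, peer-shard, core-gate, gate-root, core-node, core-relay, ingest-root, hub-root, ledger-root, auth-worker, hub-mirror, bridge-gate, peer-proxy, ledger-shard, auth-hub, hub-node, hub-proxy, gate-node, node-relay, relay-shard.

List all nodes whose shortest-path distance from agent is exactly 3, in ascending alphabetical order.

Level 0: agent
Level 1: bridge, edge
Level 2: core, gate, ledger, root
Level 3: hub, ingest, node, peer, relay, shard
Level 4: auth, mirror, proxy, worker

hub, ingest, node, peer, relay, shard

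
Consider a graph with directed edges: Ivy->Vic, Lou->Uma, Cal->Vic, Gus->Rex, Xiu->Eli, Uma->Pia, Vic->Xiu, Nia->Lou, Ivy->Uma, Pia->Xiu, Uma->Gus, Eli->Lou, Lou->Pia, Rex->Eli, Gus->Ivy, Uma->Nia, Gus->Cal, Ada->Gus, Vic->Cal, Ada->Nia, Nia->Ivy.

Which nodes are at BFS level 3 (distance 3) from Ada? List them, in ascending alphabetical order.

Level 0: Ada
Level 1: Gus, Nia
Level 2: Cal, Ivy, Lou, Rex
Level 3: Eli, Pia, Uma, Vic
Level 4: Xiu

Eli, Pia, Uma, Vic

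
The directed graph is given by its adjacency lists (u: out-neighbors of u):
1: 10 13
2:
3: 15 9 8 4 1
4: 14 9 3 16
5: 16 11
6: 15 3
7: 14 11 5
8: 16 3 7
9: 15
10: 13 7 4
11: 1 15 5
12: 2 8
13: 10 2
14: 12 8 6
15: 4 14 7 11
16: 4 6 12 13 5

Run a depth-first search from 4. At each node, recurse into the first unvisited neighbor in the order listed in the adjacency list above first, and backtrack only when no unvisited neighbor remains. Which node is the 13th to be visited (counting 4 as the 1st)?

Visit 4
4 → 14
14 → 12
12 → 2
12 → 8
8 → 16
16 → 6
6 → 15
15 → 7
7 → 11
11 → 1
1 → 10
10 → 13
11 → 5
6 → 3
3 → 9

Visit order: 4, 14, 12, 2, 8, 16, 6, 15, 7, 11, 1, 10, 13, 5, 3, 9

13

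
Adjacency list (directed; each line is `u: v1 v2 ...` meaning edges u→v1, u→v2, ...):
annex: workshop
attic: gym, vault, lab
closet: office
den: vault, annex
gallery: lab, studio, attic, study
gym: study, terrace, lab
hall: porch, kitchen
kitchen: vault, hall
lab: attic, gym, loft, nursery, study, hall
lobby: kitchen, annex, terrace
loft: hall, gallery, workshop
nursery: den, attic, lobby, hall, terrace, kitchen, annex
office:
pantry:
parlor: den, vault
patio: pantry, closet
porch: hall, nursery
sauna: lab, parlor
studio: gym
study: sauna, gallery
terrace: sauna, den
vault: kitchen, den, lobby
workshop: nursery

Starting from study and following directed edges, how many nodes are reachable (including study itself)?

19

BFS from study visits: study, sauna, gallery, lab, parlor, studio, attic, gym, loft, nursery, hall, den, vault, terrace, workshop, lobby, kitchen, annex, porch
Reachable nodes: 19 of 23 total.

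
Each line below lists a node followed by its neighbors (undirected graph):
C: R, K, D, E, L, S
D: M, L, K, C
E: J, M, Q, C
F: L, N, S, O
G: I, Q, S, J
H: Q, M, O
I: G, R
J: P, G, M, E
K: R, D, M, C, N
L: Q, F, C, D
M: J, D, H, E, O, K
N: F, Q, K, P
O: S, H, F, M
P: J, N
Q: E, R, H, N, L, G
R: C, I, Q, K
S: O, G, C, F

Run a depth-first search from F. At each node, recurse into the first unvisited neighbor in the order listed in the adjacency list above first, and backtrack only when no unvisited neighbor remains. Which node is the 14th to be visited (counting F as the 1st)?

Visit F
F → L
L → Q
Q → E
E → J
J → P
P → N
N → K
K → R
R → C
C → D
D → M
M → H
H → O
O → S
S → G
G → I

Visit order: F, L, Q, E, J, P, N, K, R, C, D, M, H, O, S, G, I

O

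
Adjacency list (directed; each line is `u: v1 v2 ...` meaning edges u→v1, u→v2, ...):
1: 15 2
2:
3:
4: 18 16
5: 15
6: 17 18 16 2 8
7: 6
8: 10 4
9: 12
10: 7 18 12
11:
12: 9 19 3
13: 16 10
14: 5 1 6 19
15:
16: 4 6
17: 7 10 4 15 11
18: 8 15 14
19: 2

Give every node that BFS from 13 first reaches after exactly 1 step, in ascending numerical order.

10, 16

Level 0: 13
Level 1: 10, 16
Level 2: 4, 6, 7, 12, 18
Level 3: 2, 3, 8, 9, 14, 15, 17, 19
Level 4: 1, 5, 11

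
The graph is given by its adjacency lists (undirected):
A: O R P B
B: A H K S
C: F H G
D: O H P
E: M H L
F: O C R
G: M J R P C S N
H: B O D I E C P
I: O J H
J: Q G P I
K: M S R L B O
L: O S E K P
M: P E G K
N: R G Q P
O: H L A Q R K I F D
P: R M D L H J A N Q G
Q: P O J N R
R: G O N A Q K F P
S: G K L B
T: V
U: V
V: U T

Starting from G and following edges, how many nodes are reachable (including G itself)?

19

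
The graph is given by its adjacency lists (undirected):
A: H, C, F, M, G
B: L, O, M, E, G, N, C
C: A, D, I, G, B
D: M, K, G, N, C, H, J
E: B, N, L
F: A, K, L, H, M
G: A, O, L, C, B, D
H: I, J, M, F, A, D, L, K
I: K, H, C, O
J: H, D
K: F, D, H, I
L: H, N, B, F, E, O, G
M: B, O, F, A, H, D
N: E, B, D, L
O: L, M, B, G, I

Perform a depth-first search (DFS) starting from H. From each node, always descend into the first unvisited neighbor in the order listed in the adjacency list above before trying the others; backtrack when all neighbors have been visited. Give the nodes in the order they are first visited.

H I K F A C D M B L N E O G J

Visit H
H → I
I → K
K → F
F → A
A → C
C → D
D → M
M → B
B → L
L → N
N → E
L → O
O → G
D → J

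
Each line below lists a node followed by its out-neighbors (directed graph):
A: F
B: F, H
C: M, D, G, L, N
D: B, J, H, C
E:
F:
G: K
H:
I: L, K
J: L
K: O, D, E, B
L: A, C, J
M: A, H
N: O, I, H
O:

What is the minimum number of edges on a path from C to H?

2

Level 0: C
Level 1: D, G, L, M, N
Level 2: A, B, H, I, J, K, O
Level 3: E, F
H first appears at level 2.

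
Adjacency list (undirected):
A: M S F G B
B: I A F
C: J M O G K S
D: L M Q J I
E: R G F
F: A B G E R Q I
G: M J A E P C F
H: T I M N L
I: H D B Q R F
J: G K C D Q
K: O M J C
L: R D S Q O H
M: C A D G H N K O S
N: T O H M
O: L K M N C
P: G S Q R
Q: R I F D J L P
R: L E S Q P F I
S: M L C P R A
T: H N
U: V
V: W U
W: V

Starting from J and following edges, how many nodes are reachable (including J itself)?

20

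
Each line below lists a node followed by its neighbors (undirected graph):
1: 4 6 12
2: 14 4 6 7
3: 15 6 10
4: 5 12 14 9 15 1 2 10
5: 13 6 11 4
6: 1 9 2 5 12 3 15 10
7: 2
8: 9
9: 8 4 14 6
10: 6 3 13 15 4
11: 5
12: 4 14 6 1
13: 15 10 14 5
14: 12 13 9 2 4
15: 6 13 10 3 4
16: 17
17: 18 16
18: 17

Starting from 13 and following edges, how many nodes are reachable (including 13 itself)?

15

BFS from 13 visits: 13, 15, 10, 14, 5, 6, 3, 4, 12, 9, 2, 11, 1, 8, 7
Reachable nodes: 15 of 18 total.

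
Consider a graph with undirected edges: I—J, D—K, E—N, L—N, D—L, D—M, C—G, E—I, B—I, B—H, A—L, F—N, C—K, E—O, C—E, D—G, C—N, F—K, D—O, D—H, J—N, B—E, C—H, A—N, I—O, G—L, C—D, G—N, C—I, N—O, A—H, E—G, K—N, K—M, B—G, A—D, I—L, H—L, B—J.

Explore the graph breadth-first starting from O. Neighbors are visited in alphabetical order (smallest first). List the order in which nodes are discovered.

Visit O; enqueue D, E, I, N → queue [D, E, I, N]
Visit D; enqueue A, C, G, H, K, L, M → queue [E, I, N, A, C, G, H, K, L, M]
Visit E; enqueue B → queue [I, N, A, C, G, H, K, L, M, B]
Visit I; enqueue J → queue [N, A, C, G, H, K, L, M, B, J]
Visit N; enqueue F → queue [A, C, G, H, K, L, M, B, J, F]
Visit A → queue [C, G, H, K, L, M, B, J, F]
Visit C → queue [G, H, K, L, M, B, J, F]
Visit G → queue [H, K, L, M, B, J, F]
Visit H → queue [K, L, M, B, J, F]
Visit K → queue [L, M, B, J, F]
Visit L → queue [M, B, J, F]
Visit M → queue [B, J, F]
Visit B → queue [J, F]
Visit J → queue [F]
Visit F → queue []

O → D → E → I → N → A → C → G → H → K → L → M → B → J → F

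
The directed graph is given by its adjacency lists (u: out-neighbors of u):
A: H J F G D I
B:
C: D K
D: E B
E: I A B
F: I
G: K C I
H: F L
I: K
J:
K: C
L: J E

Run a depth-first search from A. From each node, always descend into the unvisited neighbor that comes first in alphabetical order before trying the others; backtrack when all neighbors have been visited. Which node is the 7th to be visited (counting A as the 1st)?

Visit A
A → D
D → B
D → E
E → I
I → K
K → C
A → F
A → G
A → H
H → L
L → J

Visit order: A, D, B, E, I, K, C, F, G, H, L, J

C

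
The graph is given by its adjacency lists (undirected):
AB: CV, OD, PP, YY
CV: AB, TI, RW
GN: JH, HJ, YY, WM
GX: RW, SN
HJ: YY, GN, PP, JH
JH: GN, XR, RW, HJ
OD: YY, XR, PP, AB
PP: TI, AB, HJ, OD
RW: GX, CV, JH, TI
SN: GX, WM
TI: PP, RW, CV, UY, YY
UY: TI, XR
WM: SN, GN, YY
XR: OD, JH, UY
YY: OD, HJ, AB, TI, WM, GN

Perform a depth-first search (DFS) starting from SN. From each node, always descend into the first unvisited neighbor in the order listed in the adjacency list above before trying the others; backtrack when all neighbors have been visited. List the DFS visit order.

SN -> GX -> RW -> CV -> AB -> OD -> YY -> HJ -> GN -> JH -> XR -> UY -> TI -> PP -> WM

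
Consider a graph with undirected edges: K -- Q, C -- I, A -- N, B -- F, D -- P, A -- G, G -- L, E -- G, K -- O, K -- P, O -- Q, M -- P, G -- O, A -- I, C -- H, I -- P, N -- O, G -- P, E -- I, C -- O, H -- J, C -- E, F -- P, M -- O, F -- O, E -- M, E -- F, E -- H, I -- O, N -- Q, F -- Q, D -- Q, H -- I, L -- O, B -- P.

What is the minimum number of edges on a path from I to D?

Level 0: I
Level 1: A, C, E, H, O, P
Level 2: B, D, F, G, J, K, L, M, N, Q
D first appears at level 2.

2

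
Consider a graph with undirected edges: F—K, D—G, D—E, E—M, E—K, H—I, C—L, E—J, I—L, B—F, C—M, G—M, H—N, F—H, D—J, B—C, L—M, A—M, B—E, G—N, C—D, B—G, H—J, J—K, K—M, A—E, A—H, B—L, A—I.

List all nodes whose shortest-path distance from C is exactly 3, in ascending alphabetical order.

Level 0: C
Level 1: B, D, L, M
Level 2: A, E, F, G, I, J, K
Level 3: H, N

H, N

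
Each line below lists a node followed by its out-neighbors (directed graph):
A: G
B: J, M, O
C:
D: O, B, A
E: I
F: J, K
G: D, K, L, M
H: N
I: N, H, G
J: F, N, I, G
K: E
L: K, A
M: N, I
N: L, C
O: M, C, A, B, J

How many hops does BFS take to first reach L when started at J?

2

Level 0: J
Level 1: F, G, I, N
Level 2: C, D, H, K, L, M
Level 3: A, B, E, O
L first appears at level 2.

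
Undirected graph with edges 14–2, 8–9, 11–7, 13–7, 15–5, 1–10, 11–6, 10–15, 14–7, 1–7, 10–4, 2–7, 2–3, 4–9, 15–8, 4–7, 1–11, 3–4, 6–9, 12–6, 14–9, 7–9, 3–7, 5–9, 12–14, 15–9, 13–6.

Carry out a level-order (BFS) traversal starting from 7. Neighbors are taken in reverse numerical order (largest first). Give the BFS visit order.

Visit 7; enqueue 14, 13, 11, 9, 4, 3, 2, 1 → queue [14, 13, 11, 9, 4, 3, 2, 1]
Visit 14; enqueue 12 → queue [13, 11, 9, 4, 3, 2, 1, 12]
Visit 13; enqueue 6 → queue [11, 9, 4, 3, 2, 1, 12, 6]
Visit 11 → queue [9, 4, 3, 2, 1, 12, 6]
Visit 9; enqueue 15, 8, 5 → queue [4, 3, 2, 1, 12, 6, 15, 8, 5]
Visit 4; enqueue 10 → queue [3, 2, 1, 12, 6, 15, 8, 5, 10]
Visit 3 → queue [2, 1, 12, 6, 15, 8, 5, 10]
Visit 2 → queue [1, 12, 6, 15, 8, 5, 10]
Visit 1 → queue [12, 6, 15, 8, 5, 10]
Visit 12 → queue [6, 15, 8, 5, 10]
Visit 6 → queue [15, 8, 5, 10]
Visit 15 → queue [8, 5, 10]
Visit 8 → queue [5, 10]
Visit 5 → queue [10]
Visit 10 → queue []

7 → 14 → 13 → 11 → 9 → 4 → 3 → 2 → 1 → 12 → 6 → 15 → 8 → 5 → 10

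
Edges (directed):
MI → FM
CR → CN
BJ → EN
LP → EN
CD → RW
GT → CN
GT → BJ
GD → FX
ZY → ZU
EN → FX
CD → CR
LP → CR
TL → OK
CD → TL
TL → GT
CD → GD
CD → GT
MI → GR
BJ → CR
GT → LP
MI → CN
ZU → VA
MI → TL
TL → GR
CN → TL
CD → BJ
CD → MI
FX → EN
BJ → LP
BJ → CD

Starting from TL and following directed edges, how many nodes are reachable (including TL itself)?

15

BFS from TL visits: TL, GR, GT, OK, BJ, CN, LP, CD, CR, EN, GD, MI, RW, FX, FM
Reachable nodes: 15 of 18 total.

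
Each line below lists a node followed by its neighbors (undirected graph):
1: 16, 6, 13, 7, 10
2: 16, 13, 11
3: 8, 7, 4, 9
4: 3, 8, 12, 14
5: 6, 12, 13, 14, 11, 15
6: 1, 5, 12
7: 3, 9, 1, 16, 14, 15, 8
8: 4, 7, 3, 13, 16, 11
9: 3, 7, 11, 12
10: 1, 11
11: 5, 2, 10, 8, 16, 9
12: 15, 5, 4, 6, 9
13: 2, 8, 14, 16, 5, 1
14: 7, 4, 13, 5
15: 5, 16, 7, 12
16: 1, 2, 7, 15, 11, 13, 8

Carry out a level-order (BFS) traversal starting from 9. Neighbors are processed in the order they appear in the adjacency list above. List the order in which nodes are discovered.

9, 3, 7, 11, 12, 8, 4, 1, 16, 14, 15, 5, 2, 10, 6, 13

Visit 9; enqueue 3, 7, 11, 12 → queue [3, 7, 11, 12]
Visit 3; enqueue 8, 4 → queue [7, 11, 12, 8, 4]
Visit 7; enqueue 1, 16, 14, 15 → queue [11, 12, 8, 4, 1, 16, 14, 15]
Visit 11; enqueue 5, 2, 10 → queue [12, 8, 4, 1, 16, 14, 15, 5, 2, 10]
Visit 12; enqueue 6 → queue [8, 4, 1, 16, 14, 15, 5, 2, 10, 6]
Visit 8; enqueue 13 → queue [4, 1, 16, 14, 15, 5, 2, 10, 6, 13]
Visit 4 → queue [1, 16, 14, 15, 5, 2, 10, 6, 13]
Visit 1 → queue [16, 14, 15, 5, 2, 10, 6, 13]
Visit 16 → queue [14, 15, 5, 2, 10, 6, 13]
Visit 14 → queue [15, 5, 2, 10, 6, 13]
Visit 15 → queue [5, 2, 10, 6, 13]
Visit 5 → queue [2, 10, 6, 13]
Visit 2 → queue [10, 6, 13]
Visit 10 → queue [6, 13]
Visit 6 → queue [13]
Visit 13 → queue []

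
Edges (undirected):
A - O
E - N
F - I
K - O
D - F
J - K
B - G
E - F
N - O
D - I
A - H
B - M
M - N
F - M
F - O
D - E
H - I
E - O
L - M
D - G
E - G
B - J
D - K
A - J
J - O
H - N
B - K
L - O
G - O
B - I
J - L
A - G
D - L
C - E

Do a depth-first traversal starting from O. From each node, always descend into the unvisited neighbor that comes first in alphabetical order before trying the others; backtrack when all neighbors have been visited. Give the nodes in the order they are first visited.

Visit O
O → A
A → G
G → B
B → I
I → D
D → E
E → C
E → F
F → M
M → L
L → J
J → K
M → N
N → H

O, A, G, B, I, D, E, C, F, M, L, J, K, N, H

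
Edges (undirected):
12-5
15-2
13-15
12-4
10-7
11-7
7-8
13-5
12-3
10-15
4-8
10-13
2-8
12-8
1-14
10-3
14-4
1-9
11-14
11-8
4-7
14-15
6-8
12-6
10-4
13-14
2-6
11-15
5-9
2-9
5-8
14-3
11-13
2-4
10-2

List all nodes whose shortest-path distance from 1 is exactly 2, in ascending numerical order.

2, 3, 4, 5, 11, 13, 15

Level 0: 1
Level 1: 9, 14
Level 2: 2, 3, 4, 5, 11, 13, 15
Level 3: 6, 7, 8, 10, 12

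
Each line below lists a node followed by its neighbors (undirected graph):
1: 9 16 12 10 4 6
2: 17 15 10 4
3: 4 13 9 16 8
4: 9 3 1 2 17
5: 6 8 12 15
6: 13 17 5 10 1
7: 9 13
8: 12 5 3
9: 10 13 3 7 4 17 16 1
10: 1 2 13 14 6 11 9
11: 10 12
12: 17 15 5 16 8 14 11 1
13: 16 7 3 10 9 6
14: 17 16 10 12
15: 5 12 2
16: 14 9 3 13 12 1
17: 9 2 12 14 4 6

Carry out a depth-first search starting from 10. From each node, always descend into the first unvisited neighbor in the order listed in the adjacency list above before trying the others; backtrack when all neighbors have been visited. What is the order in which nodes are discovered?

Visit 10
10 → 1
1 → 9
9 → 13
13 → 16
16 → 14
14 → 17
17 → 2
2 → 15
15 → 5
5 → 6
5 → 8
8 → 12
12 → 11
8 → 3
3 → 4
13 → 7

10 1 9 13 16 14 17 2 15 5 6 8 12 11 3 4 7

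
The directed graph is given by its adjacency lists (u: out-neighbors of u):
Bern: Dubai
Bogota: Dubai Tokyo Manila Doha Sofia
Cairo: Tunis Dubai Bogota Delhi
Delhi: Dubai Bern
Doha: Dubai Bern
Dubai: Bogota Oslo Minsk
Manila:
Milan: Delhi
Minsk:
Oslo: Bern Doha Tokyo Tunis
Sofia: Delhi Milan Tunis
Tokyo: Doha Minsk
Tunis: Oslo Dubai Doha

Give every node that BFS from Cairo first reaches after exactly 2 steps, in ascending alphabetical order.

Bern, Doha, Manila, Minsk, Oslo, Sofia, Tokyo

Level 0: Cairo
Level 1: Bogota, Delhi, Dubai, Tunis
Level 2: Bern, Doha, Manila, Minsk, Oslo, Sofia, Tokyo
Level 3: Milan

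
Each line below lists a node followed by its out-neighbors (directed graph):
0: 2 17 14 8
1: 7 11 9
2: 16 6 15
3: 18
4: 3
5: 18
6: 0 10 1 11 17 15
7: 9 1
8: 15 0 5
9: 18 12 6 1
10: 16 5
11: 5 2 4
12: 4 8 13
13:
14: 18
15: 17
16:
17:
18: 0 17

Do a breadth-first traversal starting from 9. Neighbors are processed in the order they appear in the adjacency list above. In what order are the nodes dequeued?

9 → 18 → 12 → 6 → 1 → 0 → 17 → 4 → 8 → 13 → 10 → 11 → 15 → 7 → 2 → 14 → 3 → 5 → 16

Visit 9; enqueue 18, 12, 6, 1 → queue [18, 12, 6, 1]
Visit 18; enqueue 0, 17 → queue [12, 6, 1, 0, 17]
Visit 12; enqueue 4, 8, 13 → queue [6, 1, 0, 17, 4, 8, 13]
Visit 6; enqueue 10, 11, 15 → queue [1, 0, 17, 4, 8, 13, 10, 11, 15]
Visit 1; enqueue 7 → queue [0, 17, 4, 8, 13, 10, 11, 15, 7]
Visit 0; enqueue 2, 14 → queue [17, 4, 8, 13, 10, 11, 15, 7, 2, 14]
Visit 17 → queue [4, 8, 13, 10, 11, 15, 7, 2, 14]
Visit 4; enqueue 3 → queue [8, 13, 10, 11, 15, 7, 2, 14, 3]
Visit 8; enqueue 5 → queue [13, 10, 11, 15, 7, 2, 14, 3, 5]
Visit 13 → queue [10, 11, 15, 7, 2, 14, 3, 5]
Visit 10; enqueue 16 → queue [11, 15, 7, 2, 14, 3, 5, 16]
Visit 11 → queue [15, 7, 2, 14, 3, 5, 16]
Visit 15 → queue [7, 2, 14, 3, 5, 16]
Visit 7 → queue [2, 14, 3, 5, 16]
Visit 2 → queue [14, 3, 5, 16]
Visit 14 → queue [3, 5, 16]
Visit 3 → queue [5, 16]
Visit 5 → queue [16]
Visit 16 → queue []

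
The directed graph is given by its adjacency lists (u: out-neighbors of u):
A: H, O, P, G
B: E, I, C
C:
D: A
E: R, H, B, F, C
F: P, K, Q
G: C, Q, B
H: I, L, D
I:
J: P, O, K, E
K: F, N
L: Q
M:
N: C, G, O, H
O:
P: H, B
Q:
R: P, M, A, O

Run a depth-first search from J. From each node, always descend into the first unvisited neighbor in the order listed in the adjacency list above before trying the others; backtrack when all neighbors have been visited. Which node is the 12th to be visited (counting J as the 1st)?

Visit J
J → P
P → H
H → I
H → L
L → Q
H → D
D → A
A → O
A → G
G → C
G → B
B → E
E → R
R → M
E → F
F → K
K → N

Visit order: J, P, H, I, L, Q, D, A, O, G, C, B, E, R, M, F, K, N

B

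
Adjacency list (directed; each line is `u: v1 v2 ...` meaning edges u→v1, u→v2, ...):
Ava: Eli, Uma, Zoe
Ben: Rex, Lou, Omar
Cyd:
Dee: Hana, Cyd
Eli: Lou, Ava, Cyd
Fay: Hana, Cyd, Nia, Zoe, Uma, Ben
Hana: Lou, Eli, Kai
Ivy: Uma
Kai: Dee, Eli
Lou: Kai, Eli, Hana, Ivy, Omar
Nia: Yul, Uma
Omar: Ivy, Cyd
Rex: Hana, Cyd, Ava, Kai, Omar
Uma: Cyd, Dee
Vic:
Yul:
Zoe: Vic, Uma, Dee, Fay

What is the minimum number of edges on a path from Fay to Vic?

2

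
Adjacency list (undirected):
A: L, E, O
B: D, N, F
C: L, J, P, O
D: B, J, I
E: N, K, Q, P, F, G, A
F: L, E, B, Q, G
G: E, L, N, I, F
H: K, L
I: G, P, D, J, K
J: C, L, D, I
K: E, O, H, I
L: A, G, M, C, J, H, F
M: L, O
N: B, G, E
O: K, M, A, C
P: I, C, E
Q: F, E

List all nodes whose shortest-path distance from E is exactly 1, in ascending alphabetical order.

Level 0: E
Level 1: A, F, G, K, N, P, Q
Level 2: B, C, H, I, L, O
Level 3: D, J, M

A, F, G, K, N, P, Q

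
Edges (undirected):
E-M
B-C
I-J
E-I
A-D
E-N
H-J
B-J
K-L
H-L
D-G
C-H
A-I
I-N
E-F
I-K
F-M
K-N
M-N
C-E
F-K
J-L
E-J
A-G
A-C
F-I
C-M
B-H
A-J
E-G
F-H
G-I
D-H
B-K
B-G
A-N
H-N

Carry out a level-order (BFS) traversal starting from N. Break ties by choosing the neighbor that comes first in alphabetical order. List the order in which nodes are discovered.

Visit N; enqueue A, E, H, I, K, M → queue [A, E, H, I, K, M]
Visit A; enqueue C, D, G, J → queue [E, H, I, K, M, C, D, G, J]
Visit E; enqueue F → queue [H, I, K, M, C, D, G, J, F]
Visit H; enqueue B, L → queue [I, K, M, C, D, G, J, F, B, L]
Visit I → queue [K, M, C, D, G, J, F, B, L]
Visit K → queue [M, C, D, G, J, F, B, L]
Visit M → queue [C, D, G, J, F, B, L]
Visit C → queue [D, G, J, F, B, L]
Visit D → queue [G, J, F, B, L]
Visit G → queue [J, F, B, L]
Visit J → queue [F, B, L]
Visit F → queue [B, L]
Visit B → queue [L]
Visit L → queue []

N, A, E, H, I, K, M, C, D, G, J, F, B, L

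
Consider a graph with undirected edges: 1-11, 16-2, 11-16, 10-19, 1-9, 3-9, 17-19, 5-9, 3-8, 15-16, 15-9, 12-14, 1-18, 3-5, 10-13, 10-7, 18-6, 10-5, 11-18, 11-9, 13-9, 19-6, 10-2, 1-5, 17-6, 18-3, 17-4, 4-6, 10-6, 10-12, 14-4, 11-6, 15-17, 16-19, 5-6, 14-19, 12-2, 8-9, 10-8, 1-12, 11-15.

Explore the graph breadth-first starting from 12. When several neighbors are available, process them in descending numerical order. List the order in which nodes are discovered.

12 → 14 → 10 → 2 → 1 → 19 → 4 → 13 → 8 → 7 → 6 → 5 → 16 → 18 → 11 → 9 → 17 → 3 → 15

Visit 12; enqueue 14, 10, 2, 1 → queue [14, 10, 2, 1]
Visit 14; enqueue 19, 4 → queue [10, 2, 1, 19, 4]
Visit 10; enqueue 13, 8, 7, 6, 5 → queue [2, 1, 19, 4, 13, 8, 7, 6, 5]
Visit 2; enqueue 16 → queue [1, 19, 4, 13, 8, 7, 6, 5, 16]
Visit 1; enqueue 18, 11, 9 → queue [19, 4, 13, 8, 7, 6, 5, 16, 18, 11, 9]
Visit 19; enqueue 17 → queue [4, 13, 8, 7, 6, 5, 16, 18, 11, 9, 17]
Visit 4 → queue [13, 8, 7, 6, 5, 16, 18, 11, 9, 17]
Visit 13 → queue [8, 7, 6, 5, 16, 18, 11, 9, 17]
Visit 8; enqueue 3 → queue [7, 6, 5, 16, 18, 11, 9, 17, 3]
Visit 7 → queue [6, 5, 16, 18, 11, 9, 17, 3]
Visit 6 → queue [5, 16, 18, 11, 9, 17, 3]
Visit 5 → queue [16, 18, 11, 9, 17, 3]
Visit 16; enqueue 15 → queue [18, 11, 9, 17, 3, 15]
Visit 18 → queue [11, 9, 17, 3, 15]
Visit 11 → queue [9, 17, 3, 15]
Visit 9 → queue [17, 3, 15]
Visit 17 → queue [3, 15]
Visit 3 → queue [15]
Visit 15 → queue []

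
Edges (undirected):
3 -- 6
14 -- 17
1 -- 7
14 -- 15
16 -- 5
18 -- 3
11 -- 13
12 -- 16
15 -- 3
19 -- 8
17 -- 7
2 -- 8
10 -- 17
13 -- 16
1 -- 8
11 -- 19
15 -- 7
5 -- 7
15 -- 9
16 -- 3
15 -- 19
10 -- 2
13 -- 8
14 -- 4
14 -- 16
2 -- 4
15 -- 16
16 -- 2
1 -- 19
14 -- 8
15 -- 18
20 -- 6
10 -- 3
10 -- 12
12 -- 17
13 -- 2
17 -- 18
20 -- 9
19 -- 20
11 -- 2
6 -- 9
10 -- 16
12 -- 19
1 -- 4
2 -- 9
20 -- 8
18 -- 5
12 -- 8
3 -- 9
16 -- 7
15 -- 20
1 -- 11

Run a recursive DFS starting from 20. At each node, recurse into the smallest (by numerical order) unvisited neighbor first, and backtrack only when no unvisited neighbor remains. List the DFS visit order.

20 → 6 → 3 → 9 → 2 → 4 → 1 → 7 → 5 → 16 → 10 → 12 → 8 → 13 → 11 → 19 → 15 → 14 → 17 → 18

Visit 20
20 → 6
6 → 3
3 → 9
9 → 2
2 → 4
4 → 1
1 → 7
7 → 5
5 → 16
16 → 10
10 → 12
12 → 8
8 → 13
13 → 11
11 → 19
19 → 15
15 → 14
14 → 17
17 → 18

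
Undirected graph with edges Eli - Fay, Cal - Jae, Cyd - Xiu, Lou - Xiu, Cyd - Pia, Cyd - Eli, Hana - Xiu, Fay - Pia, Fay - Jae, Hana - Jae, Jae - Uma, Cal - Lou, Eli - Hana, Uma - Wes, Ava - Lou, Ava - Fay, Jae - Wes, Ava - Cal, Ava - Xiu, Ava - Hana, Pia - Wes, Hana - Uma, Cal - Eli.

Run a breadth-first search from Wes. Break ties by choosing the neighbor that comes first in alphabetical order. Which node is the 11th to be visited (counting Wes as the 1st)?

Visit Wes; enqueue Jae, Pia, Uma → queue [Jae, Pia, Uma]
Visit Jae; enqueue Cal, Fay, Hana → queue [Pia, Uma, Cal, Fay, Hana]
Visit Pia; enqueue Cyd → queue [Uma, Cal, Fay, Hana, Cyd]
Visit Uma → queue [Cal, Fay, Hana, Cyd]
Visit Cal; enqueue Ava, Eli, Lou → queue [Fay, Hana, Cyd, Ava, Eli, Lou]
Visit Fay → queue [Hana, Cyd, Ava, Eli, Lou]
Visit Hana; enqueue Xiu → queue [Cyd, Ava, Eli, Lou, Xiu]
Visit Cyd → queue [Ava, Eli, Lou, Xiu]
Visit Ava → queue [Eli, Lou, Xiu]
Visit Eli → queue [Lou, Xiu]
Visit Lou → queue [Xiu]
Visit Xiu → queue []

Visit order: Wes, Jae, Pia, Uma, Cal, Fay, Hana, Cyd, Ava, Eli, Lou, Xiu

Lou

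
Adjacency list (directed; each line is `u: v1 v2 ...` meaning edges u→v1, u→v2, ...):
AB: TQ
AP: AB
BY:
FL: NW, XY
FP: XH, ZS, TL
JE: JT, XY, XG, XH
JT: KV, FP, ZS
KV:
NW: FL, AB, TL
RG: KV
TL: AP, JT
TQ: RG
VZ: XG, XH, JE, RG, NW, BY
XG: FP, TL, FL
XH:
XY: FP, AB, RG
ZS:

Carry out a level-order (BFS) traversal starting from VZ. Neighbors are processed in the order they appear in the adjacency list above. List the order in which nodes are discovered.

VZ, XG, XH, JE, RG, NW, BY, FP, TL, FL, JT, XY, KV, AB, ZS, AP, TQ

Visit VZ; enqueue XG, XH, JE, RG, NW, BY → queue [XG, XH, JE, RG, NW, BY]
Visit XG; enqueue FP, TL, FL → queue [XH, JE, RG, NW, BY, FP, TL, FL]
Visit XH → queue [JE, RG, NW, BY, FP, TL, FL]
Visit JE; enqueue JT, XY → queue [RG, NW, BY, FP, TL, FL, JT, XY]
Visit RG; enqueue KV → queue [NW, BY, FP, TL, FL, JT, XY, KV]
Visit NW; enqueue AB → queue [BY, FP, TL, FL, JT, XY, KV, AB]
Visit BY → queue [FP, TL, FL, JT, XY, KV, AB]
Visit FP; enqueue ZS → queue [TL, FL, JT, XY, KV, AB, ZS]
Visit TL; enqueue AP → queue [FL, JT, XY, KV, AB, ZS, AP]
Visit FL → queue [JT, XY, KV, AB, ZS, AP]
Visit JT → queue [XY, KV, AB, ZS, AP]
Visit XY → queue [KV, AB, ZS, AP]
Visit KV → queue [AB, ZS, AP]
Visit AB; enqueue TQ → queue [ZS, AP, TQ]
Visit ZS → queue [AP, TQ]
Visit AP → queue [TQ]
Visit TQ → queue []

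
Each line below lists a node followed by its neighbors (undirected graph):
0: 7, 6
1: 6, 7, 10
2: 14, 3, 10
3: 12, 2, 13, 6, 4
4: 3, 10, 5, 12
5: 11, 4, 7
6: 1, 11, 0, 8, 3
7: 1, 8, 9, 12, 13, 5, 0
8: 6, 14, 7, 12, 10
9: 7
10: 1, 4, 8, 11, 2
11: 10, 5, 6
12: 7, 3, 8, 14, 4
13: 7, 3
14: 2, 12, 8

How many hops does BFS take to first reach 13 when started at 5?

2

Level 0: 5
Level 1: 4, 7, 11
Level 2: 0, 1, 3, 6, 8, 9, 10, 12, 13
Level 3: 2, 14
13 first appears at level 2.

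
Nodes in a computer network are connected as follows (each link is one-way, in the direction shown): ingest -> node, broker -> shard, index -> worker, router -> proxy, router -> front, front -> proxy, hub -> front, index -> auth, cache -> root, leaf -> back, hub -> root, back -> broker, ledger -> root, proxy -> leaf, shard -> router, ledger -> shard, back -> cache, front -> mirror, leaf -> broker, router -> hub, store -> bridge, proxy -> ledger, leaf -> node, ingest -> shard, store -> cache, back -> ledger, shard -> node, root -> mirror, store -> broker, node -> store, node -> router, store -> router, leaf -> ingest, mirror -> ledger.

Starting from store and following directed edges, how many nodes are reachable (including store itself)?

BFS from store visits: store, router, cache, broker, bridge, proxy, hub, front, root, shard, ledger, leaf, mirror, node, ingest, back
Reachable nodes: 16 of 19 total.

16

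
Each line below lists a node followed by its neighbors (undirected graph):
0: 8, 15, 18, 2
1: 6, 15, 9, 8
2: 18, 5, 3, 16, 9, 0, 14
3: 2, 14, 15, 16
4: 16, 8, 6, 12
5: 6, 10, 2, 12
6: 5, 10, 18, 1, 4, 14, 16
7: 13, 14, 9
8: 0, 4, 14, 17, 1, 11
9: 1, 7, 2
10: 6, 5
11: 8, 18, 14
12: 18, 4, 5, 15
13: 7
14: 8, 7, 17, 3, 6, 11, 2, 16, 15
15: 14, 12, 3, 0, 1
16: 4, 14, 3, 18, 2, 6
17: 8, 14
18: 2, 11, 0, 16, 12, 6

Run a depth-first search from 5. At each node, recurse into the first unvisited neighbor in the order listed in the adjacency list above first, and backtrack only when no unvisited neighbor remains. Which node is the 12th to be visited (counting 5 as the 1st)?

4

Visit 5
5 → 6
6 → 10
6 → 18
18 → 2
2 → 3
3 → 14
14 → 8
8 → 0
0 → 15
15 → 12
12 → 4
4 → 16
15 → 1
1 → 9
9 → 7
7 → 13
8 → 17
8 → 11

Visit order: 5, 6, 10, 18, 2, 3, 14, 8, 0, 15, 12, 4, 16, 1, 9, 7, 13, 17, 11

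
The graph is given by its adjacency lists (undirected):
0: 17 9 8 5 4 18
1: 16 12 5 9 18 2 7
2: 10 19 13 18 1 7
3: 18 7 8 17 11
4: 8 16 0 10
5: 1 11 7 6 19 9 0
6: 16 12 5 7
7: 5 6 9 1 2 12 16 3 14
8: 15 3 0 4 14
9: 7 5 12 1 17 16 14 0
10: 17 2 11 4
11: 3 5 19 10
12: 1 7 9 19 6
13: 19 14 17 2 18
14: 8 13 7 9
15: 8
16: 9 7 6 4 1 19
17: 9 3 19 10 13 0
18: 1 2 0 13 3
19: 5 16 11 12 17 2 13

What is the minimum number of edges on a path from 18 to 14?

Level 0: 18
Level 1: 0, 1, 2, 3, 13
Level 2: 4, 5, 7, 8, 9, 10, 11, 12, 14, 16, 17, 19
Level 3: 6, 15
14 first appears at level 2.

2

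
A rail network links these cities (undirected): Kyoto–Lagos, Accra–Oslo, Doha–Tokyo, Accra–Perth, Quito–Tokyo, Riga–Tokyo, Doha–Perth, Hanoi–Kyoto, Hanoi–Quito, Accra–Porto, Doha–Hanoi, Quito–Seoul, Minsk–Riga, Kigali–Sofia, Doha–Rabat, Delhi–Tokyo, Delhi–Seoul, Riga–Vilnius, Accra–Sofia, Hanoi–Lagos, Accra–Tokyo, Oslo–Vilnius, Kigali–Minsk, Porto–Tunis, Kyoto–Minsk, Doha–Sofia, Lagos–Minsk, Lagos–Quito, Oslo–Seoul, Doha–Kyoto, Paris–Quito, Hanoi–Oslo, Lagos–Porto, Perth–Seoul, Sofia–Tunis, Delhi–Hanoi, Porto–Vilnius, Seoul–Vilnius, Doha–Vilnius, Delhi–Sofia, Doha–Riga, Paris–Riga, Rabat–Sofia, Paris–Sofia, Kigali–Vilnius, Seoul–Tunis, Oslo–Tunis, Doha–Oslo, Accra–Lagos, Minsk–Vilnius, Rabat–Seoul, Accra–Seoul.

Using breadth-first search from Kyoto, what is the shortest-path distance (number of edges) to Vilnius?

2

Level 0: Kyoto
Level 1: Doha, Hanoi, Lagos, Minsk
Level 2: Accra, Delhi, Kigali, Oslo, Perth, Porto, Quito, Rabat, Riga, Sofia, Tokyo, Vilnius
Level 3: Paris, Seoul, Tunis
Vilnius first appears at level 2.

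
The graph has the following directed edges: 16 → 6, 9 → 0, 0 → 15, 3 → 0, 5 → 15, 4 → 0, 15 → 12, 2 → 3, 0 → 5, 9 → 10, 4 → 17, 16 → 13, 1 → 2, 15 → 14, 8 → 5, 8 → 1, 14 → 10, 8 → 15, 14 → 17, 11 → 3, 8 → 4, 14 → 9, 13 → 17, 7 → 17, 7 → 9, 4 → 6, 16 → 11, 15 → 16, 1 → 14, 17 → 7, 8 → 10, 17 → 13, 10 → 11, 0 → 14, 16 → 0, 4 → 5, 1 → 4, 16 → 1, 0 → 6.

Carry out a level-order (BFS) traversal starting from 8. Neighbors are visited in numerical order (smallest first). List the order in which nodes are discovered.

Visit 8; enqueue 1, 4, 5, 10, 15 → queue [1, 4, 5, 10, 15]
Visit 1; enqueue 2, 14 → queue [4, 5, 10, 15, 2, 14]
Visit 4; enqueue 0, 6, 17 → queue [5, 10, 15, 2, 14, 0, 6, 17]
Visit 5 → queue [10, 15, 2, 14, 0, 6, 17]
Visit 10; enqueue 11 → queue [15, 2, 14, 0, 6, 17, 11]
Visit 15; enqueue 12, 16 → queue [2, 14, 0, 6, 17, 11, 12, 16]
Visit 2; enqueue 3 → queue [14, 0, 6, 17, 11, 12, 16, 3]
Visit 14; enqueue 9 → queue [0, 6, 17, 11, 12, 16, 3, 9]
Visit 0 → queue [6, 17, 11, 12, 16, 3, 9]
Visit 6 → queue [17, 11, 12, 16, 3, 9]
Visit 17; enqueue 7, 13 → queue [11, 12, 16, 3, 9, 7, 13]
Visit 11 → queue [12, 16, 3, 9, 7, 13]
Visit 12 → queue [16, 3, 9, 7, 13]
Visit 16 → queue [3, 9, 7, 13]
Visit 3 → queue [9, 7, 13]
Visit 9 → queue [7, 13]
Visit 7 → queue [13]
Visit 13 → queue []

8 1 4 5 10 15 2 14 0 6 17 11 12 16 3 9 7 13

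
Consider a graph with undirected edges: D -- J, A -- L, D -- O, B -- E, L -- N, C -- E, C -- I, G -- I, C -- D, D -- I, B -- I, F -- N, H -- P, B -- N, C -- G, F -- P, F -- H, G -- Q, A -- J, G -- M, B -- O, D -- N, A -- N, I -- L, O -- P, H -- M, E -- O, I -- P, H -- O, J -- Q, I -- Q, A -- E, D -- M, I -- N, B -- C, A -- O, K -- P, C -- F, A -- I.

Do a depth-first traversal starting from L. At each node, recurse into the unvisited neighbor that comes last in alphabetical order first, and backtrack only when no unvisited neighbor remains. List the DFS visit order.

L, N, I, Q, J, D, O, P, K, H, M, G, C, F, E, B, A

Visit L
L → N
N → I
I → Q
Q → J
J → D
D → O
O → P
P → K
P → H
H → M
M → G
G → C
C → F
C → E
E → B
E → A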